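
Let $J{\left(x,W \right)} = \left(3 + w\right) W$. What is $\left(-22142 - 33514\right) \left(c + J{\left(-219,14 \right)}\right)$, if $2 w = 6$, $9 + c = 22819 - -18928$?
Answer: $-2327645232$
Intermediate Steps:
$c = 41738$ ($c = -9 + \left(22819 - -18928\right) = -9 + \left(22819 + 18928\right) = -9 + 41747 = 41738$)
$w = 3$ ($w = \frac{1}{2} \cdot 6 = 3$)
$J{\left(x,W \right)} = 6 W$ ($J{\left(x,W \right)} = \left(3 + 3\right) W = 6 W$)
$\left(-22142 - 33514\right) \left(c + J{\left(-219,14 \right)}\right) = \left(-22142 - 33514\right) \left(41738 + 6 \cdot 14\right) = - 55656 \left(41738 + 84\right) = \left(-55656\right) 41822 = -2327645232$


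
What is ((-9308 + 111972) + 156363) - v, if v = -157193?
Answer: 416220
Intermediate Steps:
((-9308 + 111972) + 156363) - v = ((-9308 + 111972) + 156363) - 1*(-157193) = (102664 + 156363) + 157193 = 259027 + 157193 = 416220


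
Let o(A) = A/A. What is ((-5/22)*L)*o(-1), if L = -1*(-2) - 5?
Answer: 15/22 ≈ 0.68182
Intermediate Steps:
L = -3 (L = 2 - 5 = -3)
o(A) = 1
((-5/22)*L)*o(-1) = (-5/22*(-3))*1 = (-5*1/22*(-3))*1 = -5/22*(-3)*1 = (15/22)*1 = 15/22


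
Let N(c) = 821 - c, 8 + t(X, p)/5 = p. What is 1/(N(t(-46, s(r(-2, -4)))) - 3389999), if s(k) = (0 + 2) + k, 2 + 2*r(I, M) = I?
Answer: -1/3389138 ≈ -2.9506e-7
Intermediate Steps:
r(I, M) = -1 + I/2
s(k) = 2 + k
t(X, p) = -40 + 5*p
1/(N(t(-46, s(r(-2, -4)))) - 3389999) = 1/((821 - (-40 + 5*(2 + (-1 + (½)*(-2))))) - 3389999) = 1/((821 - (-40 + 5*(2 + (-1 - 1)))) - 3389999) = 1/((821 - (-40 + 5*(2 - 2))) - 3389999) = 1/((821 - (-40 + 5*0)) - 3389999) = 1/((821 - (-40 + 0)) - 3389999) = 1/((821 - 1*(-40)) - 3389999) = 1/((821 + 40) - 3389999) = 1/(861 - 3389999) = 1/(-3389138) = -1/3389138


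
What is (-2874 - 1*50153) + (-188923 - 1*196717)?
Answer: -438667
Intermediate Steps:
(-2874 - 1*50153) + (-188923 - 1*196717) = (-2874 - 50153) + (-188923 - 196717) = -53027 - 385640 = -438667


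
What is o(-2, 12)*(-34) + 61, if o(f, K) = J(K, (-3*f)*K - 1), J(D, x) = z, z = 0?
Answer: 61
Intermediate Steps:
J(D, x) = 0
o(f, K) = 0
o(-2, 12)*(-34) + 61 = 0*(-34) + 61 = 0 + 61 = 61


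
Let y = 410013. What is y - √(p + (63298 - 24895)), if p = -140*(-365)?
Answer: 410013 - √89503 ≈ 4.0971e+5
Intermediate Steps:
p = 51100
y - √(p + (63298 - 24895)) = 410013 - √(51100 + (63298 - 24895)) = 410013 - √(51100 + 38403) = 410013 - √89503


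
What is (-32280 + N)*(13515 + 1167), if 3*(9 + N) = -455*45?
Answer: -574271748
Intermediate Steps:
N = -6834 (N = -9 + (-455*45)/3 = -9 + (1/3)*(-20475) = -9 - 6825 = -6834)
(-32280 + N)*(13515 + 1167) = (-32280 - 6834)*(13515 + 1167) = -39114*14682 = -574271748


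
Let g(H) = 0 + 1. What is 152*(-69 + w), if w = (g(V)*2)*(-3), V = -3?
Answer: -11400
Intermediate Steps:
g(H) = 1
w = -6 (w = (1*2)*(-3) = 2*(-3) = -6)
152*(-69 + w) = 152*(-69 - 6) = 152*(-75) = -11400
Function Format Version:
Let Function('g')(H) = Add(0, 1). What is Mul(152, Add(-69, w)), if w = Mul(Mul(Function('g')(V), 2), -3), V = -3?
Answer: -11400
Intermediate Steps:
Function('g')(H) = 1
w = -6 (w = Mul(Mul(1, 2), -3) = Mul(2, -3) = -6)
Mul(152, Add(-69, w)) = Mul(152, Add(-69, -6)) = Mul(152, -75) = -11400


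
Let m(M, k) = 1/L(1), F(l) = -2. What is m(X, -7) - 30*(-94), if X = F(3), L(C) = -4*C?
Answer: 11279/4 ≈ 2819.8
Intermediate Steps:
X = -2
m(M, k) = -1/4 (m(M, k) = 1/(-4*1) = 1/(-4) = -1/4)
m(X, -7) - 30*(-94) = -1/4 - 30*(-94) = -1/4 + 2820 = 11279/4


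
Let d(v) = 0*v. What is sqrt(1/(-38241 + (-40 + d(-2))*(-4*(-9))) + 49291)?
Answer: sqrt(8623634393530)/13227 ≈ 222.02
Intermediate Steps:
d(v) = 0
sqrt(1/(-38241 + (-40 + d(-2))*(-4*(-9))) + 49291) = sqrt(1/(-38241 + (-40 + 0)*(-4*(-9))) + 49291) = sqrt(1/(-38241 - 40*36) + 49291) = sqrt(1/(-38241 - 1440) + 49291) = sqrt(1/(-39681) + 49291) = sqrt(-1/39681 + 49291) = sqrt(1955916170/39681) = sqrt(8623634393530)/13227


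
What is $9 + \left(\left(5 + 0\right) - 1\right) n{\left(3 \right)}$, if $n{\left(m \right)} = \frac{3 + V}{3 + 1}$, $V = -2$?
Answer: $10$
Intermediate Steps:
$n{\left(m \right)} = \frac{1}{4}$ ($n{\left(m \right)} = \frac{3 - 2}{3 + 1} = 1 \cdot \frac{1}{4} = \frac{1}{4}$)
$9 + \left(\left(5 + 0\right) - 1\right) n{\left(3 \right)} = 9 + \left(\left(5 + 0\right) - 1\right) \frac{1}{4} = 9 + \left(5 - 1\right) \frac{1}{4} = 9 + 4 \cdot \frac{1}{4} = 9 + 1 = 10$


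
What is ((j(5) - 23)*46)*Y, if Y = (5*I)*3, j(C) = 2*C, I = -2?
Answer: 17940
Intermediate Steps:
Y = -30 (Y = (5*(-2))*3 = -10*3 = -30)
((j(5) - 23)*46)*Y = ((2*5 - 23)*46)*(-30) = ((10 - 23)*46)*(-30) = -13*46*(-30) = -598*(-30) = 17940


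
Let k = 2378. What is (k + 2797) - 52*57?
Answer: 2211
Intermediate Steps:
(k + 2797) - 52*57 = (2378 + 2797) - 52*57 = 5175 - 2964 = 2211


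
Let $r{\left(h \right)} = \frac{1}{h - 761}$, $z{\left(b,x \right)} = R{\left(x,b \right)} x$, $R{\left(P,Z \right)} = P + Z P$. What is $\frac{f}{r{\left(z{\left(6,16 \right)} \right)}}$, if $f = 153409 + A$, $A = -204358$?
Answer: $-52528419$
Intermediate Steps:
$R{\left(P,Z \right)} = P + P Z$
$z{\left(b,x \right)} = x^{2} \left(1 + b\right)$ ($z{\left(b,x \right)} = x \left(1 + b\right) x = x^{2} \left(1 + b\right)$)
$r{\left(h \right)} = \frac{1}{-761 + h}$
$f = -50949$ ($f = 153409 - 204358 = -50949$)
$\frac{f}{r{\left(z{\left(6,16 \right)} \right)}} = - \frac{50949}{\frac{1}{-761 + 16^{2} \left(1 + 6\right)}} = - \frac{50949}{\frac{1}{-761 + 256 \cdot 7}} = - \frac{50949}{\frac{1}{-761 + 1792}} = - \frac{50949}{\frac{1}{1031}} = - 50949 \frac{1}{\frac{1}{1031}} = \left(-50949\right) 1031 = -52528419$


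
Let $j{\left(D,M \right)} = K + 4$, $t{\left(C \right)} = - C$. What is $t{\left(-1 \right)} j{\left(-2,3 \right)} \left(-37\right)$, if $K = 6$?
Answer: $-370$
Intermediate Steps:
$j{\left(D,M \right)} = 10$ ($j{\left(D,M \right)} = 6 + 4 = 10$)
$t{\left(-1 \right)} j{\left(-2,3 \right)} \left(-37\right) = \left(-1\right) \left(-1\right) 10 \left(-37\right) = 1 \cdot 10 \left(-37\right) = 10 \left(-37\right) = -370$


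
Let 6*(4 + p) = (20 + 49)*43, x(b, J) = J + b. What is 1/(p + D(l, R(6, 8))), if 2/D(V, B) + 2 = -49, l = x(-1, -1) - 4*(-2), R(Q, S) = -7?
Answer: 102/50027 ≈ 0.0020389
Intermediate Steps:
l = 6 (l = (-1 - 1) - 4*(-2) = -2 + 8 = 6)
D(V, B) = -2/51 (D(V, B) = 2/(-2 - 49) = 2/(-51) = 2*(-1/51) = -2/51)
p = 981/2 (p = -4 + ((20 + 49)*43)/6 = -4 + (69*43)/6 = -4 + (⅙)*2967 = -4 + 989/2 = 981/2 ≈ 490.50)
1/(p + D(l, R(6, 8))) = 1/(981/2 - 2/51) = 1/(50027/102) = 102/50027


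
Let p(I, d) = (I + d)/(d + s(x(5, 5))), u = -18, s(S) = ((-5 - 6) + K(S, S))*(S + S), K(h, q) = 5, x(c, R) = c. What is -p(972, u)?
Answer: 159/13 ≈ 12.231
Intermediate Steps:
s(S) = -12*S (s(S) = ((-5 - 6) + 5)*(S + S) = (-11 + 5)*(2*S) = -12*S)
p(I, d) = (I + d)/(-60 + d) (p(I, d) = (I + d)/(d - 12*5) = (I + d)/(d - 60) = (I + d)/(-60 + d))
-p(972, u) = -(972 - 18)/(-60 - 18) = -954/(-78) = -(-1)*954/78 = -1*(-159/13) = 159/13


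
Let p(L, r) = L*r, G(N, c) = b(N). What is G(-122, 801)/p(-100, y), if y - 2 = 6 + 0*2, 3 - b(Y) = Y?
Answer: -5/32 ≈ -0.15625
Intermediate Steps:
b(Y) = 3 - Y
G(N, c) = 3 - N
y = 8 (y = 2 + (6 + 0*2) = 2 + (6 + 0) = 2 + 6 = 8)
G(-122, 801)/p(-100, y) = (3 - 1*(-122))/((-100*8)) = (3 + 122)/(-800) = 125*(-1/800) = -5/32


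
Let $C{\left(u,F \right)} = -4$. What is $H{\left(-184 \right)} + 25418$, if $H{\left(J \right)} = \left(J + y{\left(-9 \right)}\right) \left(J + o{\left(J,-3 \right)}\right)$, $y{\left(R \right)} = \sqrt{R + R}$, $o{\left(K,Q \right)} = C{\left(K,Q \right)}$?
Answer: $60010 - 564 i \sqrt{2} \approx 60010.0 - 797.62 i$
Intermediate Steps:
$o{\left(K,Q \right)} = -4$
$y{\left(R \right)} = \sqrt{2} \sqrt{R}$ ($y{\left(R \right)} = \sqrt{2 R} = \sqrt{2} \sqrt{R}$)
$H{\left(J \right)} = \left(-4 + J\right) \left(J + 3 i \sqrt{2}\right)$ ($H{\left(J \right)} = \left(J + \sqrt{2} \sqrt{-9}\right) \left(J - 4\right) = \left(J + \sqrt{2} \cdot 3 i\right) \left(-4 + J\right) = \left(J + 3 i \sqrt{2}\right) \left(-4 + J\right) = \left(-4 + J\right) \left(J + 3 i \sqrt{2}\right)$)
$H{\left(-184 \right)} + 25418 = \left(\left(-184\right)^{2} - -736 - 12 i \sqrt{2} + 3 i \left(-184\right) \sqrt{2}\right) + 25418 = \left(33856 + 736 - 12 i \sqrt{2} - 552 i \sqrt{2}\right) + 25418 = \left(34592 - 564 i \sqrt{2}\right) + 25418 = 60010 - 564 i \sqrt{2}$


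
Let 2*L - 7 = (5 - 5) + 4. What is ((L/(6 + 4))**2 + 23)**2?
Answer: 86881041/160000 ≈ 543.01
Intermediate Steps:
L = 11/2 (L = 7/2 + ((5 - 5) + 4)/2 = 7/2 + (0 + 4)/2 = 7/2 + (1/2)*4 = 7/2 + 2 = 11/2 ≈ 5.5000)
((L/(6 + 4))**2 + 23)**2 = (((11/2)/(6 + 4))**2 + 23)**2 = (((11/2)/10)**2 + 23)**2 = (((1/10)*(11/2))**2 + 23)**2 = ((11/20)**2 + 23)**2 = (121/400 + 23)**2 = (9321/400)**2 = 86881041/160000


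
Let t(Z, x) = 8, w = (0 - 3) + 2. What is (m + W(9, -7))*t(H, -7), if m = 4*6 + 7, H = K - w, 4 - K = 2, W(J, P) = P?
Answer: 192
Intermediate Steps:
w = -1 (w = -3 + 2 = -1)
K = 2 (K = 4 - 1*2 = 4 - 2 = 2)
H = 3 (H = 2 - 1*(-1) = 2 + 1 = 3)
m = 31 (m = 24 + 7 = 31)
(m + W(9, -7))*t(H, -7) = (31 - 7)*8 = 24*8 = 192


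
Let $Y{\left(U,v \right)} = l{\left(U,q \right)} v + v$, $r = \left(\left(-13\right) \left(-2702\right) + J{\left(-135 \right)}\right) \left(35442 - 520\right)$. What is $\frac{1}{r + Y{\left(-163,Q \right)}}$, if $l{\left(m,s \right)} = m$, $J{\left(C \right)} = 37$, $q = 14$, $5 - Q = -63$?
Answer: $\frac{1}{1227951270} \approx 8.1436 \cdot 10^{-10}$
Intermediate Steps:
$Q = 68$ ($Q = 5 - -63 = 5 + 63 = 68$)
$r = 1227962286$ ($r = \left(\left(-13\right) \left(-2702\right) + 37\right) \left(35442 - 520\right) = \left(35126 + 37\right) 34922 = 35163 \cdot 34922 = 1227962286$)
$Y{\left(U,v \right)} = v + U v$ ($Y{\left(U,v \right)} = U v + v = v + U v$)
$\frac{1}{r + Y{\left(-163,Q \right)}} = \frac{1}{1227962286 + 68 \left(1 - 163\right)} = \frac{1}{1227962286 + 68 \left(-162\right)} = \frac{1}{1227962286 - 11016} = \frac{1}{1227951270}$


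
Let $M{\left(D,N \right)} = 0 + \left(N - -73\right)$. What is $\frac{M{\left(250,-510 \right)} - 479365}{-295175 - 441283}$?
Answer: $\frac{79967}{122743} \approx 0.6515$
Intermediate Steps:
$M{\left(D,N \right)} = 73 + N$ ($M{\left(D,N \right)} = 0 + \left(N + 73\right) = 0 + \left(73 + N\right) = 73 + N$)
$\frac{M{\left(250,-510 \right)} - 479365}{-295175 - 441283} = \frac{\left(73 - 510\right) - 479365}{-295175 - 441283} = \frac{-437 - 479365}{-736458} = \left(-479802\right) \left(- \frac{1}{736458}\right) = \frac{79967}{122743}$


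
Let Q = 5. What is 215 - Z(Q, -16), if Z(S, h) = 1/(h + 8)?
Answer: 1721/8 ≈ 215.13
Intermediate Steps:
Z(S, h) = 1/(8 + h)
215 - Z(Q, -16) = 215 - 1/(8 - 16) = 215 - 1/(-8) = 215 - 1*(-⅛) = 215 + ⅛ = 1721/8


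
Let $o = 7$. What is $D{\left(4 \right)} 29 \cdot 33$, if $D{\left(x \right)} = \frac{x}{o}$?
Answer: $\frac{3828}{7} \approx 546.86$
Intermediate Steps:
$D{\left(x \right)} = \frac{x}{7}$
$D{\left(4 \right)} 29 \cdot 33 = \frac{1}{7} \cdot 4 \cdot 29 \cdot 33 = \frac{4}{7} \cdot 29 \cdot 33 = \frac{116}{7} \cdot 33 = \frac{3828}{7}$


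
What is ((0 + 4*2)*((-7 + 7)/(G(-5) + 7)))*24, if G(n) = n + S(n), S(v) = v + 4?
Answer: 0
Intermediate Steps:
S(v) = 4 + v
G(n) = 4 + 2*n (G(n) = n + (4 + n) = 4 + 2*n)
((0 + 4*2)*((-7 + 7)/(G(-5) + 7)))*24 = ((0 + 4*2)*((-7 + 7)/((4 + 2*(-5)) + 7)))*24 = ((0 + 8)*(0/((4 - 10) + 7)))*24 = (8*(0/(-6 + 7)))*24 = (8*(0/1))*24 = (8*(0*1))*24 = (8*0)*24 = 0*24 = 0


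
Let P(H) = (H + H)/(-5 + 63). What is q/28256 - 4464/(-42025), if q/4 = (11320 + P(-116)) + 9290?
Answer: 448750423/148432300 ≈ 3.0233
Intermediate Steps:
P(H) = H/29 (P(H) = (2*H)/58 = (2*H)*(1/58) = H/29)
q = 82424 (q = 4*((11320 + (1/29)*(-116)) + 9290) = 4*((11320 - 4) + 9290) = 4*(11316 + 9290) = 4*20606 = 82424)
q/28256 - 4464/(-42025) = 82424/28256 - 4464/(-42025) = 82424*(1/28256) - 4464*(-1/42025) = 10303/3532 + 4464/42025 = 448750423/148432300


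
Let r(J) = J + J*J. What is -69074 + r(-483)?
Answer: 163732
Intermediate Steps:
r(J) = J + J²
-69074 + r(-483) = -69074 - 483*(1 - 483) = -69074 - 483*(-482) = -69074 + 232806 = 163732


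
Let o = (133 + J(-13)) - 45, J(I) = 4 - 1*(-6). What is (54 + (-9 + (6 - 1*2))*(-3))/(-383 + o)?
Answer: -23/95 ≈ -0.24211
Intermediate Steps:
J(I) = 10 (J(I) = 4 + 6 = 10)
o = 98 (o = (133 + 10) - 45 = 143 - 45 = 98)
(54 + (-9 + (6 - 1*2))*(-3))/(-383 + o) = (54 + (-9 + (6 - 1*2))*(-3))/(-383 + 98) = (54 + (-9 + (6 - 2))*(-3))/(-285) = (54 + (-9 + 4)*(-3))*(-1/285) = (54 - 5*(-3))*(-1/285) = (54 + 15)*(-1/285) = 69*(-1/285) = -23/95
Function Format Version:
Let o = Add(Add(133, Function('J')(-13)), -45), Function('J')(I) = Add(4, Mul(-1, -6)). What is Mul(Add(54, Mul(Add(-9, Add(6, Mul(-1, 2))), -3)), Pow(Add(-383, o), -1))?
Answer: Rational(-23, 95) ≈ -0.24211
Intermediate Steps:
Function('J')(I) = 10 (Function('J')(I) = Add(4, 6) = 10)
o = 98 (o = Add(Add(133, 10), -45) = Add(143, -45) = 98)
Mul(Add(54, Mul(Add(-9, Add(6, Mul(-1, 2))), -3)), Pow(Add(-383, o), -1)) = Mul(Add(54, Mul(Add(-9, Add(6, Mul(-1, 2))), -3)), Pow(Add(-383, 98), -1)) = Mul(Add(54, Mul(Add(-9, Add(6, -2)), -3)), Pow(-285, -1)) = Mul(Add(54, Mul(Add(-9, 4), -3)), Rational(-1, 285)) = Mul(Add(54, Mul(-5, -3)), Rational(-1, 285)) = Mul(Add(54, 15), Rational(-1, 285)) = Mul(69, Rational(-1, 285)) = Rational(-23, 95)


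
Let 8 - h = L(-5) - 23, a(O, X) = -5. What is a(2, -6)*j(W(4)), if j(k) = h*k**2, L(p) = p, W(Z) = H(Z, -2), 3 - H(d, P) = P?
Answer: -4500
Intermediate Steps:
H(d, P) = 3 - P
W(Z) = 5 (W(Z) = 3 - 1*(-2) = 3 + 2 = 5)
h = 36 (h = 8 - (-5 - 23) = 8 - 1*(-28) = 8 + 28 = 36)
j(k) = 36*k**2
a(2, -6)*j(W(4)) = -180*5**2 = -180*25 = -5*900 = -4500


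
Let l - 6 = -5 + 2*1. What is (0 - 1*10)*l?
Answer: -30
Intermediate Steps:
l = 3 (l = 6 + (-5 + 2*1) = 6 + (-5 + 2) = 6 - 3 = 3)
(0 - 1*10)*l = (0 - 1*10)*3 = (0 - 10)*3 = -10*3 = -30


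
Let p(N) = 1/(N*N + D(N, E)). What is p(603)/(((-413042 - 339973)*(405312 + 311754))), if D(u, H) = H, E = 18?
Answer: -1/196344563630021730 ≈ -5.0931e-18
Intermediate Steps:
p(N) = 1/(18 + N²) (p(N) = 1/(N*N + 18) = 1/(N² + 18) = 1/(18 + N²))
p(603)/(((-413042 - 339973)*(405312 + 311754))) = 1/((18 + 603²)*(((-413042 - 339973)*(405312 + 311754)))) = 1/((18 + 363609)*((-753015*717066))) = 1/(363627*(-539961453990)) = (1/363627)*(-1/539961453990) = -1/196344563630021730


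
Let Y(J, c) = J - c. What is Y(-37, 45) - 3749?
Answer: -3831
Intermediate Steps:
Y(-37, 45) - 3749 = (-37 - 1*45) - 3749 = (-37 - 45) - 3749 = -82 - 3749 = -3831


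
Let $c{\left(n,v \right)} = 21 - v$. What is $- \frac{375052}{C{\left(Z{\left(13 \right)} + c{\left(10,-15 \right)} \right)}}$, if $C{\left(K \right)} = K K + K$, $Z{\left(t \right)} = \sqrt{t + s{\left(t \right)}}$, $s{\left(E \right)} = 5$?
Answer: $- \frac{28128900}{95921} + \frac{13689398 \sqrt{2}}{287763} \approx -225.97$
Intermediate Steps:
$Z{\left(t \right)} = \sqrt{5 + t}$ ($Z{\left(t \right)} = \sqrt{t + 5} = \sqrt{5 + t}$)
$C{\left(K \right)} = K + K^{2}$ ($C{\left(K \right)} = K^{2} + K = K + K^{2}$)
$- \frac{375052}{C{\left(Z{\left(13 \right)} + c{\left(10,-15 \right)} \right)}} = - \frac{375052}{\left(\sqrt{5 + 13} + \left(21 - -15\right)\right) \left(1 + \left(\sqrt{5 + 13} + \left(21 - -15\right)\right)\right)} = - \frac{375052}{\left(\sqrt{18} + \left(21 + 15\right)\right) \left(1 + \left(\sqrt{18} + \left(21 + 15\right)\right)\right)} = - \frac{375052}{\left(3 \sqrt{2} + 36\right) \left(1 + \left(3 \sqrt{2} + 36\right)\right)} = - \frac{375052}{\left(36 + 3 \sqrt{2}\right) \left(1 + \left(36 + 3 \sqrt{2}\right)\right)} = - \frac{375052}{\left(36 + 3 \sqrt{2}\right) \left(37 + 3 \sqrt{2}\right)}$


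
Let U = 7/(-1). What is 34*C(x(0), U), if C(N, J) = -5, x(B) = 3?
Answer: -170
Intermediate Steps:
U = -7 (U = 7*(-1) = -7)
34*C(x(0), U) = 34*(-5) = -170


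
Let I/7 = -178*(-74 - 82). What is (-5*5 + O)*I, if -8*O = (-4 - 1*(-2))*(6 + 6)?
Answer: -4276272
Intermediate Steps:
O = 3 (O = -(-4 - 1*(-2))*(6 + 6)/8 = -(-4 + 2)*12/8 = -(-1)*12/4 = -⅛*(-24) = 3)
I = 194376 (I = 7*(-178*(-74 - 82)) = 7*(-178*(-156)) = 7*27768 = 194376)
(-5*5 + O)*I = (-5*5 + 3)*194376 = (-25 + 3)*194376 = -22*194376 = -4276272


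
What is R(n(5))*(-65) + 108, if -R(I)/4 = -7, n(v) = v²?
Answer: -1712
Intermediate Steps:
R(I) = 28 (R(I) = -4*(-7) = 28)
R(n(5))*(-65) + 108 = 28*(-65) + 108 = -1820 + 108 = -1712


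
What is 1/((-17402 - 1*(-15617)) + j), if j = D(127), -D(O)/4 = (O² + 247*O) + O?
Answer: -1/192285 ≈ -5.2006e-6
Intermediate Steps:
D(O) = -992*O - 4*O² (D(O) = -4*((O² + 247*O) + O) = -4*(O² + 248*O) = -992*O - 4*O²)
j = -190500 (j = -4*127*(248 + 127) = -4*127*375 = -190500)
1/((-17402 - 1*(-15617)) + j) = 1/((-17402 - 1*(-15617)) - 190500) = 1/((-17402 + 15617) - 190500) = 1/(-1785 - 190500) = 1/(-192285) = -1/192285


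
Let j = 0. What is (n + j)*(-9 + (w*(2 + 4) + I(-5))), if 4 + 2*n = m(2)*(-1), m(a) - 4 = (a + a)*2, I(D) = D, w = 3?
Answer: -32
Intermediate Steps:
m(a) = 4 + 4*a (m(a) = 4 + (a + a)*2 = 4 + (2*a)*2 = 4 + 4*a)
n = -8 (n = -2 + ((4 + 4*2)*(-1))/2 = -2 + ((4 + 8)*(-1))/2 = -2 + (12*(-1))/2 = -2 + (½)*(-12) = -2 - 6 = -8)
(n + j)*(-9 + (w*(2 + 4) + I(-5))) = (-8 + 0)*(-9 + (3*(2 + 4) - 5)) = -8*(-9 + (3*6 - 5)) = -8*(-9 + (18 - 5)) = -8*(-9 + 13) = -8*4 = -32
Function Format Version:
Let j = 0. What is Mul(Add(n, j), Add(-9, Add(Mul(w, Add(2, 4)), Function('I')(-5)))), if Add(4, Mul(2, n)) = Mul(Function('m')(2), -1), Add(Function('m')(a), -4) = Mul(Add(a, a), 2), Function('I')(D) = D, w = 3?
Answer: -32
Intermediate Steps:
Function('m')(a) = Add(4, Mul(4, a)) (Function('m')(a) = Add(4, Mul(Add(a, a), 2)) = Add(4, Mul(Mul(2, a), 2)) = Add(4, Mul(4, a)))
n = -8 (n = Add(-2, Mul(Rational(1, 2), Mul(Add(4, Mul(4, 2)), -1))) = Add(-2, Mul(Rational(1, 2), Mul(Add(4, 8), -1))) = Add(-2, Mul(Rational(1, 2), Mul(12, -1))) = Add(-2, Mul(Rational(1, 2), -12)) = Add(-2, -6) = -8)
Mul(Add(n, j), Add(-9, Add(Mul(w, Add(2, 4)), Function('I')(-5)))) = Mul(Add(-8, 0), Add(-9, Add(Mul(3, Add(2, 4)), -5))) = Mul(-8, Add(-9, Add(Mul(3, 6), -5))) = Mul(-8, Add(-9, Add(18, -5))) = Mul(-8, Add(-9, 13)) = Mul(-8, 4) = -32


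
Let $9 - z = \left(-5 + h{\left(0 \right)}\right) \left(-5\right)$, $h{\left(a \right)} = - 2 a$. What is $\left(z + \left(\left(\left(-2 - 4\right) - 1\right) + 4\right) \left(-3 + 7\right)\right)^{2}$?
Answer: $784$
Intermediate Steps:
$z = -16$ ($z = 9 - \left(-5 - 0\right) \left(-5\right) = 9 - \left(-5 + 0\right) \left(-5\right) = 9 - \left(-5\right) \left(-5\right) = 9 - 25 = -16$)
$\left(z + \left(\left(\left(-2 - 4\right) - 1\right) + 4\right) \left(-3 + 7\right)\right)^{2} = \left(-16 + \left(\left(\left(-2 - 4\right) - 1\right) + 4\right) \left(-3 + 7\right)\right)^{2} = \left(-16 + \left(\left(-6 - 1\right) + 4\right) 4\right)^{2} = \left(-16 + \left(-7 + 4\right) 4\right)^{2} = \left(-16 - 12\right)^{2} = \left(-28\right)^{2} = 784$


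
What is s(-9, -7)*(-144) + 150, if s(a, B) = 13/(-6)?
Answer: 462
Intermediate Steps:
s(a, B) = -13/6 (s(a, B) = 13*(-⅙) = -13/6)
s(-9, -7)*(-144) + 150 = -13/6*(-144) + 150 = 312 + 150 = 462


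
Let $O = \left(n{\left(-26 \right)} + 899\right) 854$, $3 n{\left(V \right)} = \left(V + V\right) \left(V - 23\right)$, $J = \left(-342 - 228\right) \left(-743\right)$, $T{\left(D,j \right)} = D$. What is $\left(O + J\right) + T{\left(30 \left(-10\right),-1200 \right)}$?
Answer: $\frac{5748860}{3} \approx 1.9163 \cdot 10^{6}$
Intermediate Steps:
$J = 423510$ ($J = \left(-570\right) \left(-743\right) = 423510$)
$n{\left(V \right)} = \frac{2 V \left(-23 + V\right)}{3}$ ($n{\left(V \right)} = \frac{\left(V + V\right) \left(V - 23\right)}{3} = \frac{2 V \left(-23 + V\right)}{3}$)
$O = \frac{4479230}{3}$ ($O = \left(\frac{2}{3} \left(-26\right) \left(-23 - 26\right) + 899\right) 854 = \left(\frac{2}{3} \left(-26\right) \left(-49\right) + 899\right) 854 = \left(\frac{2548}{3} + 899\right) 854 = \frac{5245}{3} \cdot 854 = \frac{4479230}{3} \approx 1.4931 \cdot 10^{6}$)
$\left(O + J\right) + T{\left(30 \left(-10\right),-1200 \right)} = \left(\frac{4479230}{3} + 423510\right) + 30 \left(-10\right) = \frac{5749760}{3} - 300 = \frac{5748860}{3}$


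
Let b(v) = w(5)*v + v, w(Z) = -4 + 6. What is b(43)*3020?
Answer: 389580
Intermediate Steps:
w(Z) = 2
b(v) = 3*v (b(v) = 2*v + v = 3*v)
b(43)*3020 = (3*43)*3020 = 129*3020 = 389580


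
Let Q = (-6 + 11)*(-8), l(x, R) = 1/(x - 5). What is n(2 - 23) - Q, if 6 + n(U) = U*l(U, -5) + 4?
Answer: 1009/26 ≈ 38.808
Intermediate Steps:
l(x, R) = 1/(-5 + x)
Q = -40 (Q = 5*(-8) = -40)
n(U) = -2 + U/(-5 + U) (n(U) = -6 + (U/(-5 + U) + 4) = -6 + (4 + U/(-5 + U)) = -2 + U/(-5 + U))
n(2 - 23) - Q = (10 - (2 - 23))/(-5 + (2 - 23)) - 1*(-40) = (10 - 1*(-21))/(-5 - 21) + 40 = (10 + 21)/(-26) + 40 = -1/26*31 + 40 = -31/26 + 40 = 1009/26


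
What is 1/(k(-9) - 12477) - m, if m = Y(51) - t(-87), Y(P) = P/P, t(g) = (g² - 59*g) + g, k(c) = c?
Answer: 157498403/12486 ≈ 12614.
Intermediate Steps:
t(g) = g² - 58*g
Y(P) = 1
m = -12614 (m = 1 - (-87)*(-58 - 87) = 1 - (-87)*(-145) = 1 - 1*12615 = 1 - 12615 = -12614)
1/(k(-9) - 12477) - m = 1/(-9 - 12477) - 1*(-12614) = 1/(-12486) + 12614 = -1/12486 + 12614 = 157498403/12486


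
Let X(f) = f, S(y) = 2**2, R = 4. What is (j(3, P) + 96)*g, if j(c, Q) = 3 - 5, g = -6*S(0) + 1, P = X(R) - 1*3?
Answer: -2162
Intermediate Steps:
S(y) = 4
P = 1 (P = 4 - 1*3 = 4 - 3 = 1)
g = -23 (g = -6*4 + 1 = -24 + 1 = -23)
j(c, Q) = -2
(j(3, P) + 96)*g = (-2 + 96)*(-23) = 94*(-23) = -2162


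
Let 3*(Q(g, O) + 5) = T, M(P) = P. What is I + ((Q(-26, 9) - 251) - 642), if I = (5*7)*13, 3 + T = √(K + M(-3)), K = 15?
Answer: -444 + 2*√3/3 ≈ -442.85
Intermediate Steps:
T = -3 + 2*√3 (T = -3 + √(15 - 3) = -3 + √12 = -3 + 2*√3 ≈ 0.46410)
Q(g, O) = -6 + 2*√3/3 (Q(g, O) = -5 + (-3 + 2*√3)/3 = -5 + (-1 + 2*√3/3) = -6 + 2*√3/3)
I = 455 (I = 35*13 = 455)
I + ((Q(-26, 9) - 251) - 642) = 455 + (((-6 + 2*√3/3) - 251) - 642) = 455 + ((-257 + 2*√3/3) - 642) = 455 + (-899 + 2*√3/3) = -444 + 2*√3/3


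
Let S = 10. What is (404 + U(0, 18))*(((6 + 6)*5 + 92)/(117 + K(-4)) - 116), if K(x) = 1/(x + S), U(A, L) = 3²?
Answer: -1752772/37 ≈ -47372.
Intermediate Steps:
U(A, L) = 9
K(x) = 1/(10 + x) (K(x) = 1/(x + 10) = 1/(10 + x))
(404 + U(0, 18))*(((6 + 6)*5 + 92)/(117 + K(-4)) - 116) = (404 + 9)*(((6 + 6)*5 + 92)/(117 + 1/(10 - 4)) - 116) = 413*((12*5 + 92)/(117 + 1/6) - 116) = 413*((60 + 92)/(117 + ⅙) - 116) = 413*(152/(703/6) - 116) = 413*(152*(6/703) - 116) = 413*(48/37 - 116) = 413*(-4244/37) = -1752772/37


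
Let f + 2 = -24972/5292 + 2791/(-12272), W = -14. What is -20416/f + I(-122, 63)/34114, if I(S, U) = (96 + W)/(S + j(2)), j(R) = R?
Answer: 226156193422275433/76946379206280 ≈ 2939.1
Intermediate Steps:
I(S, U) = 82/(2 + S) (I(S, U) = (96 - 14)/(S + 2) = 82/(2 + S))
f = -37592767/5411952 (f = -2 + (-24972/5292 + 2791/(-12272)) = -2 + (-24972*1/5292 + 2791*(-1/12272)) = -2 + (-2081/441 - 2791/12272) = -2 - 26768863/5411952 = -37592767/5411952 ≈ -6.9463)
-20416/f + I(-122, 63)/34114 = -20416/(-37592767/5411952) + (82/(2 - 122))/34114 = -20416*(-5411952/37592767) + (82/(-120))*(1/34114) = 110490412032/37592767 + (82*(-1/120))*(1/34114) = 110490412032/37592767 - 41/60*1/34114 = 110490412032/37592767 - 41/2046840 = 226156193422275433/76946379206280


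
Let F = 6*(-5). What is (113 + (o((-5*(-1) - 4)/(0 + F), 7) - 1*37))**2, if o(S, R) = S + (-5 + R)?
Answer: 5470921/900 ≈ 6078.8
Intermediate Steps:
F = -30
o(S, R) = -5 + R + S
(113 + (o((-5*(-1) - 4)/(0 + F), 7) - 1*37))**2 = (113 + ((-5 + 7 + (-5*(-1) - 4)/(0 - 30)) - 1*37))**2 = (113 + ((-5 + 7 + (5 - 4)/(-30)) - 37))**2 = (113 + ((-5 + 7 + 1*(-1/30)) - 37))**2 = (113 + ((-5 + 7 - 1/30) - 37))**2 = (113 + (59/30 - 37))**2 = (113 - 1051/30)**2 = (2339/30)**2 = 5470921/900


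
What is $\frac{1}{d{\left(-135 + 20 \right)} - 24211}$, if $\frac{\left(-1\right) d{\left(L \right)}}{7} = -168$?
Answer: $- \frac{1}{23035} \approx -4.3412 \cdot 10^{-5}$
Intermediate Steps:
$d{\left(L \right)} = 1176$ ($d{\left(L \right)} = \left(-7\right) \left(-168\right) = 1176$)
$\frac{1}{d{\left(-135 + 20 \right)} - 24211} = \frac{1}{1176 - 24211} = \frac{1}{-23035} = - \frac{1}{23035}$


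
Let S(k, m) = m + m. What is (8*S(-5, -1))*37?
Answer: -592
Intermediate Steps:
S(k, m) = 2*m
(8*S(-5, -1))*37 = (8*(2*(-1)))*37 = (8*(-2))*37 = -16*37 = -592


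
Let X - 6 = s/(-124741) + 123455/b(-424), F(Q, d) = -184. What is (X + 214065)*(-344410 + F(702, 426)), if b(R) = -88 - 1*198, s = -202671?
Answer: -1313220031829377609/17837963 ≈ -7.3619e+10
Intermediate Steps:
b(R) = -286 (b(R) = -88 - 198 = -286)
X = -15127880693/35675926 (X = 6 + (-202671/(-124741) + 123455/(-286)) = 6 + (-202671*(-1/124741) + 123455*(-1/286)) = 6 + (202671/124741 - 123455/286) = 6 - 15341936249/35675926 = -15127880693/35675926 ≈ -424.04)
(X + 214065)*(-344410 + F(702, 426)) = (-15127880693/35675926 + 214065)*(-344410 - 184) = (7621839218497/35675926)*(-344594) = -1313220031829377609/17837963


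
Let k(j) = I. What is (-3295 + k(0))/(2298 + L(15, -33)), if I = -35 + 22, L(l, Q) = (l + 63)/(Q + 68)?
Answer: -28945/20127 ≈ -1.4381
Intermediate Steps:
L(l, Q) = (63 + l)/(68 + Q)
I = -13
k(j) = -13
(-3295 + k(0))/(2298 + L(15, -33)) = (-3295 - 13)/(2298 + (63 + 15)/(68 - 33)) = -3308/(2298 + 78/35) = -3308/80508/35 = -3308*35/80508 = -28945/20127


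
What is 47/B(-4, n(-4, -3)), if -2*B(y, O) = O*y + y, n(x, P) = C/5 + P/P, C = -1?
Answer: 235/18 ≈ 13.056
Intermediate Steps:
n(x, P) = 4/5 (n(x, P) = -1/5 + P/P = -1*1/5 + 1 = -1/5 + 1 = 4/5)
B(y, O) = -y/2 - O*y/2 (B(y, O) = -(O*y + y)/2 = -(y + O*y)/2 = -y/2 - O*y/2)
47/B(-4, n(-4, -3)) = 47/(-1/2*(-4)*(1 + 4/5)) = 47/(-1/2*(-4)*9/5) = 47/(18/5) = (5/18)*47 = 235/18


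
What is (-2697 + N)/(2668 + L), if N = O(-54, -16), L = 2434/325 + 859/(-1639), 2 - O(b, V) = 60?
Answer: -1467519625/1424887051 ≈ -1.0299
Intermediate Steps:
O(b, V) = -58 (O(b, V) = 2 - 1*60 = 2 - 60 = -58)
L = 3710151/532675 (L = 2434*(1/325) + 859*(-1/1639) = 2434/325 - 859/1639 = 3710151/532675 ≈ 6.9651)
N = -58
(-2697 + N)/(2668 + L) = (-2697 - 58)/(2668 + 3710151/532675) = -2755/1424887051/532675 = -2755*532675/1424887051 = -1467519625/1424887051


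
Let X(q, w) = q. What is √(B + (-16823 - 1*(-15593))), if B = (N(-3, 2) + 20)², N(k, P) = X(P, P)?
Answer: I*√746 ≈ 27.313*I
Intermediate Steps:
N(k, P) = P
B = 484 (B = (2 + 20)² = 22² = 484)
√(B + (-16823 - 1*(-15593))) = √(484 + (-16823 - 1*(-15593))) = √(484 + (-16823 + 15593)) = √(484 - 1230) = √(-746) = I*√746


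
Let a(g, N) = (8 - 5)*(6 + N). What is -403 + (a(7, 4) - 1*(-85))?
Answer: -288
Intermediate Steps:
a(g, N) = 18 + 3*N (a(g, N) = 3*(6 + N) = 18 + 3*N)
-403 + (a(7, 4) - 1*(-85)) = -403 + ((18 + 3*4) - 1*(-85)) = -403 + ((18 + 12) + 85) = -403 + (30 + 85) = -403 + 115 = -288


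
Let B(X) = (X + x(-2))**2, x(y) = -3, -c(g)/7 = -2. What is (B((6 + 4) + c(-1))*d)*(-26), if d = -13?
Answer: 149058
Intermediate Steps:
c(g) = 14 (c(g) = -7*(-2) = 14)
B(X) = (-3 + X)**2 (B(X) = (X - 3)**2 = (-3 + X)**2)
(B((6 + 4) + c(-1))*d)*(-26) = ((-3 + ((6 + 4) + 14))**2*(-13))*(-26) = ((-3 + (10 + 14))**2*(-13))*(-26) = ((-3 + 24)**2*(-13))*(-26) = (21**2*(-13))*(-26) = (441*(-13))*(-26) = -5733*(-26) = 149058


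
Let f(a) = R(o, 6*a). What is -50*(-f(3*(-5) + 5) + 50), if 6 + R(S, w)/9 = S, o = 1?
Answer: -4750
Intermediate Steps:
R(S, w) = -54 + 9*S
f(a) = -45 (f(a) = -54 + 9*1 = -54 + 9 = -45)
-50*(-f(3*(-5) + 5) + 50) = -50*(-1*(-45) + 50) = -50*(45 + 50) = -50*95 = -4750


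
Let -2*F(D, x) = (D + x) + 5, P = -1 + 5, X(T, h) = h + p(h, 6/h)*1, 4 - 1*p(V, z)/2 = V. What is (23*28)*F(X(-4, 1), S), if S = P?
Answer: -5152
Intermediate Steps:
p(V, z) = 8 - 2*V
X(T, h) = 8 - h (X(T, h) = h + (8 - 2*h)*1 = h + (8 - 2*h) = 8 - h)
P = 4
S = 4
F(D, x) = -5/2 - D/2 - x/2 (F(D, x) = -((D + x) + 5)/2 = -(5 + D + x)/2 = -5/2 - D/2 - x/2)
(23*28)*F(X(-4, 1), S) = (23*28)*(-5/2 - (8 - 1*1)/2 - ½*4) = 644*(-5/2 - (8 - 1)/2 - 2) = 644*(-5/2 - ½*7 - 2) = 644*(-5/2 - 7/2 - 2) = 644*(-8) = -5152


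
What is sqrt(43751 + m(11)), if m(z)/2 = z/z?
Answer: sqrt(43753) ≈ 209.17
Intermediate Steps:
m(z) = 2 (m(z) = 2*(z/z) = 2*1 = 2)
sqrt(43751 + m(11)) = sqrt(43751 + 2) = sqrt(43753)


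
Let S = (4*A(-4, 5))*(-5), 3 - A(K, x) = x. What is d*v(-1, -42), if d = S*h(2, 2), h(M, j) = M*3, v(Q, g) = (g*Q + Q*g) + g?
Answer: 10080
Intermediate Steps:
A(K, x) = 3 - x
v(Q, g) = g + 2*Q*g (v(Q, g) = (Q*g + Q*g) + g = 2*Q*g + g = g + 2*Q*g)
h(M, j) = 3*M
S = 40 (S = (4*(3 - 1*5))*(-5) = (4*(3 - 5))*(-5) = (4*(-2))*(-5) = -8*(-5) = 40)
d = 240 (d = 40*(3*2) = 40*6 = 240)
d*v(-1, -42) = 240*(-42*(1 + 2*(-1))) = 240*(-42*(1 - 2)) = 240*(-42*(-1)) = 240*42 = 10080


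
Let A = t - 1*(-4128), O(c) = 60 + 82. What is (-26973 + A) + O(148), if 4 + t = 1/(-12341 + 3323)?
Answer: -204771727/9018 ≈ -22707.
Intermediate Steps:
t = -36073/9018 (t = -4 + 1/(-12341 + 3323) = -4 + 1/(-9018) = -4 - 1/9018 = -36073/9018 ≈ -4.0001)
O(c) = 142
A = 37190231/9018 (A = -36073/9018 - 1*(-4128) = -36073/9018 + 4128 = 37190231/9018 ≈ 4124.0)
(-26973 + A) + O(148) = (-26973 + 37190231/9018) + 142 = -206052283/9018 + 142 = -204771727/9018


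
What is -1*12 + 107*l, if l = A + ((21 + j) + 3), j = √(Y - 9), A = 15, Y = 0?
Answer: 4161 + 321*I ≈ 4161.0 + 321.0*I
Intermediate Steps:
j = 3*I (j = √(0 - 9) = √(-9) = 3*I ≈ 3.0*I)
l = 39 + 3*I (l = 15 + ((21 + 3*I) + 3) = 15 + (24 + 3*I) = 39 + 3*I ≈ 39.0 + 3.0*I)
-1*12 + 107*l = -1*12 + 107*(39 + 3*I) = -12 + (4173 + 321*I) = 4161 + 321*I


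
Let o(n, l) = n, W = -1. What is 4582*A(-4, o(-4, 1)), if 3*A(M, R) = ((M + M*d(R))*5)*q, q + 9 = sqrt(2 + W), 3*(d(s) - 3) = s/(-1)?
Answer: 11729920/9 ≈ 1.3033e+6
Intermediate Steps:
d(s) = 3 - s/3 (d(s) = 3 + (s/(-1))/3 = 3 + (s*(-1))/3 = 3 + (-s)/3 = 3 - s/3)
q = -8 (q = -9 + sqrt(2 - 1) = -9 + sqrt(1) = -9 + 1 = -8)
A(M, R) = -40*M/3 - 40*M*(3 - R/3)/3 (A(M, R) = (((M + M*(3 - R/3))*5)*(-8))/3 = ((5*M + 5*M*(3 - R/3))*(-8))/3 = (-40*M - 40*M*(3 - R/3))/3 = -40*M/3 - 40*M*(3 - R/3)/3)
4582*A(-4, o(-4, 1)) = 4582*((40/9)*(-4)*(-12 - 4)) = 4582*((40/9)*(-4)*(-16)) = 4582*(2560/9) = 11729920/9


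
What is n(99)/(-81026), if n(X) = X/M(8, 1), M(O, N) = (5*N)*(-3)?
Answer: 3/36830 ≈ 8.1455e-5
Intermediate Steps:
M(O, N) = -15*N
n(X) = -X/15 (n(X) = X/((-15*1)) = X/(-15) = X*(-1/15) = -X/15)
n(99)/(-81026) = -1/15*99/(-81026) = -33/5*(-1/81026) = 3/36830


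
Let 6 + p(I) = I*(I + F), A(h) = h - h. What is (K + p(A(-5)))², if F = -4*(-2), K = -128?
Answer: 17956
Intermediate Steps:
F = 8
A(h) = 0
p(I) = -6 + I*(8 + I) (p(I) = -6 + I*(I + 8) = -6 + I*(8 + I))
(K + p(A(-5)))² = (-128 + (-6 + 0² + 8*0))² = (-128 + (-6 + 0 + 0))² = (-128 - 6)² = (-134)² = 17956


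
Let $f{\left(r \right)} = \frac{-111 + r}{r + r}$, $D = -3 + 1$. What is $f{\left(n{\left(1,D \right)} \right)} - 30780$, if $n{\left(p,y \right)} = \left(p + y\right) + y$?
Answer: $-30761$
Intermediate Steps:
$D = -2$
$n{\left(p,y \right)} = p + 2 y$
$f{\left(r \right)} = \frac{-111 + r}{2 r}$
$f{\left(n{\left(1,D \right)} \right)} - 30780 = \frac{-111 + \left(1 + 2 \left(-2\right)\right)}{2 \left(1 + 2 \left(-2\right)\right)} - 30780 = \frac{-111 + \left(1 - 4\right)}{2 \left(1 - 4\right)} - 30780 = \frac{-111 - 3}{2 \left(-3\right)} - 30780 = \frac{1}{2} \left(- \frac{1}{3}\right) \left(-114\right) - 30780 = 19 - 30780 = -30761$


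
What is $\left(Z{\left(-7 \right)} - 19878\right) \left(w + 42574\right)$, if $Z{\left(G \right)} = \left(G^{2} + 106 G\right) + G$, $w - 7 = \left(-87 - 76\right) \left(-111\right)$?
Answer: $-1248549572$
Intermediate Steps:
$w = 18100$ ($w = 7 + \left(-87 - 76\right) \left(-111\right) = 7 - -18093 = 7 + 18093 = 18100$)
$Z{\left(G \right)} = G^{2} + 107 G$
$\left(Z{\left(-7 \right)} - 19878\right) \left(w + 42574\right) = \left(- 7 \left(107 - 7\right) - 19878\right) \left(18100 + 42574\right) = \left(\left(-7\right) 100 - 19878\right) 60674 = \left(-700 - 19878\right) 60674 = \left(-20578\right) 60674 = -1248549572$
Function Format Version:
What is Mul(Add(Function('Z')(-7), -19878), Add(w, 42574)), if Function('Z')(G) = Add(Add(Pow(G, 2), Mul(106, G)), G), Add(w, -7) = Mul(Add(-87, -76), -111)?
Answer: -1248549572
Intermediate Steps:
w = 18100 (w = Add(7, Mul(Add(-87, -76), -111)) = Add(7, Mul(-163, -111)) = Add(7, 18093) = 18100)
Function('Z')(G) = Add(Pow(G, 2), Mul(107, G))
Mul(Add(Function('Z')(-7), -19878), Add(w, 42574)) = Mul(Add(Mul(-7, Add(107, -7)), -19878), Add(18100, 42574)) = Mul(Add(Mul(-7, 100), -19878), 60674) = Mul(Add(-700, -19878), 60674) = Mul(-20578, 60674) = -1248549572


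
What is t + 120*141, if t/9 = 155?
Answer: 18315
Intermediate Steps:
t = 1395 (t = 9*155 = 1395)
t + 120*141 = 1395 + 120*141 = 1395 + 16920 = 18315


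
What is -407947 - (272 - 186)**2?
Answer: -415343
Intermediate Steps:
-407947 - (272 - 186)**2 = -407947 - 1*86**2 = -407947 - 1*7396 = -407947 - 7396 = -415343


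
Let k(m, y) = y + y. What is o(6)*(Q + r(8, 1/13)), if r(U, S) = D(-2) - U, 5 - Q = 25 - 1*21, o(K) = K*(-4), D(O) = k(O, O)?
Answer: 264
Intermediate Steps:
k(m, y) = 2*y
D(O) = 2*O
o(K) = -4*K
Q = 1 (Q = 5 - (25 - 1*21) = 5 - (25 - 21) = 5 - 1*4 = 5 - 4 = 1)
r(U, S) = -4 - U (r(U, S) = 2*(-2) - U = -4 - U)
o(6)*(Q + r(8, 1/13)) = (-4*6)*(1 + (-4 - 1*8)) = -24*(1 + (-4 - 8)) = -24*(1 - 12) = -24*(-11) = 264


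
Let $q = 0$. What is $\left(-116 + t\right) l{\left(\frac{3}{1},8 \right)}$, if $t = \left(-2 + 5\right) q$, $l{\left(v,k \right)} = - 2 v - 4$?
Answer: $1160$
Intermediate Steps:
$l{\left(v,k \right)} = -4 - 2 v$
$t = 0$ ($t = \left(-2 + 5\right) 0 = 3 \cdot 0 = 0$)
$\left(-116 + t\right) l{\left(\frac{3}{1},8 \right)} = \left(-116 + 0\right) \left(-4 - 2 \cdot \frac{3}{1}\right) = - 116 \left(-4 - 2 \cdot 3 \cdot 1\right) = - 116 \left(-4 - 6\right) = \left(-116\right) \left(-10\right) = 1160$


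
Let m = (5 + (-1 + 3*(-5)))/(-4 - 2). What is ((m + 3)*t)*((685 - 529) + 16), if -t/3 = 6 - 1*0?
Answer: -14964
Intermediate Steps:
t = -18 (t = -3*(6 - 1*0) = -3*(6 + 0) = -3*6 = -18)
m = 11/6 (m = (5 + (-1 - 15))/(-6) = (5 - 16)*(-⅙) = -11*(-⅙) = 11/6 ≈ 1.8333)
((m + 3)*t)*((685 - 529) + 16) = ((11/6 + 3)*(-18))*((685 - 529) + 16) = ((29/6)*(-18))*(156 + 16) = -87*172 = -14964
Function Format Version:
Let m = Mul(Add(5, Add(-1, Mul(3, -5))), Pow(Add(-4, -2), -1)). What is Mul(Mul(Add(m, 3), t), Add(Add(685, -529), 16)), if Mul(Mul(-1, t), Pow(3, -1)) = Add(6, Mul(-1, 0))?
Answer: -14964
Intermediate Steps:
t = -18 (t = Mul(-3, Add(6, Mul(-1, 0))) = Mul(-3, Add(6, 0)) = Mul(-3, 6) = -18)
m = Rational(11, 6) (m = Mul(Add(5, Add(-1, -15)), Pow(-6, -1)) = Mul(Add(5, -16), Rational(-1, 6)) = Mul(-11, Rational(-1, 6)) = Rational(11, 6) ≈ 1.8333)
Mul(Mul(Add(m, 3), t), Add(Add(685, -529), 16)) = Mul(Mul(Add(Rational(11, 6), 3), -18), Add(Add(685, -529), 16)) = Mul(Mul(Rational(29, 6), -18), Add(156, 16)) = Mul(-87, 172) = -14964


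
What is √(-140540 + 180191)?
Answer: √39651 ≈ 199.13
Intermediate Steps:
√(-140540 + 180191) = √39651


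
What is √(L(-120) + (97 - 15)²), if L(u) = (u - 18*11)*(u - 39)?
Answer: √57286 ≈ 239.34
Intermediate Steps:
L(u) = (-198 + u)*(-39 + u) (L(u) = (u - 198)*(-39 + u) = (-198 + u)*(-39 + u))
√(L(-120) + (97 - 15)²) = √((7722 + (-120)² - 237*(-120)) + (97 - 15)²) = √((7722 + 14400 + 28440) + 82²) = √(50562 + 6724) = √57286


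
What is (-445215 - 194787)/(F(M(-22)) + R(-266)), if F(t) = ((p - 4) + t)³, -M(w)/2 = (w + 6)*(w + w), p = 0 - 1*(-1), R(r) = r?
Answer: 213334/936396599 ≈ 0.00022782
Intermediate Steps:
p = 1 (p = 0 + 1 = 1)
M(w) = -4*w*(6 + w) (M(w) = -2*(w + 6)*(w + w) = -2*(6 + w)*2*w = -4*w*(6 + w))
F(t) = (-3 + t)³ (F(t) = ((1 - 4) + t)³ = (-3 + t)³)
(-445215 - 194787)/(F(M(-22)) + R(-266)) = (-445215 - 194787)/((-3 - 4*(-22)*(6 - 22))³ - 266) = -640002/((-3 - 4*(-22)*(-16))³ - 266) = -640002/((-3 - 1408)³ - 266) = -640002/((-1411)³ - 266) = -640002/(-2809189531 - 266) = -640002/(-2809189797) = -640002*(-1/2809189797) = 213334/936396599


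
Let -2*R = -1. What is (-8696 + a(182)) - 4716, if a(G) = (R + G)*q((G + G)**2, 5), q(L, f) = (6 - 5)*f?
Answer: -24999/2 ≈ -12500.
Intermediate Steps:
R = 1/2 (R = -1/2*(-1) = 1/2 ≈ 0.50000)
q(L, f) = f (q(L, f) = 1*f = f)
a(G) = 5/2 + 5*G (a(G) = (1/2 + G)*5 = 5/2 + 5*G)
(-8696 + a(182)) - 4716 = (-8696 + (5/2 + 5*182)) - 4716 = (-8696 + (5/2 + 910)) - 4716 = (-8696 + 1825/2) - 4716 = -15567/2 - 4716 = -24999/2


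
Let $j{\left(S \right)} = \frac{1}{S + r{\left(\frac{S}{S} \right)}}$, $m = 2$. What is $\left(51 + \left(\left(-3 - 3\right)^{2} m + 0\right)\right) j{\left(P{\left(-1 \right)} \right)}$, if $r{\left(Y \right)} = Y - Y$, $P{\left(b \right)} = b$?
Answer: $-123$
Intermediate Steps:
$r{\left(Y \right)} = 0$
$j{\left(S \right)} = \frac{1}{S}$ ($j{\left(S \right)} = \frac{1}{S + 0} = \frac{1}{S}$)
$\left(51 + \left(\left(-3 - 3\right)^{2} m + 0\right)\right) j{\left(P{\left(-1 \right)} \right)} = \frac{51 + \left(\left(-3 - 3\right)^{2} \cdot 2 + 0\right)}{-1} = \left(51 + \left(\left(-6\right)^{2} \cdot 2 + 0\right)\right) \left(-1\right) = \left(51 + \left(36 \cdot 2 + 0\right)\right) \left(-1\right) = \left(51 + \left(72 + 0\right)\right) \left(-1\right) = \left(51 + 72\right) \left(-1\right) = 123 \left(-1\right) = -123$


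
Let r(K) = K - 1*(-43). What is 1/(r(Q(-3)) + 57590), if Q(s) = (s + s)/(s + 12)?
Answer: 3/172897 ≈ 1.7351e-5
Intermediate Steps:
Q(s) = 2*s/(12 + s) (Q(s) = (2*s)/(12 + s) = 2*s/(12 + s))
r(K) = 43 + K (r(K) = K + 43 = 43 + K)
1/(r(Q(-3)) + 57590) = 1/((43 + 2*(-3)/(12 - 3)) + 57590) = 1/((43 + 2*(-3)/9) + 57590) = 1/((43 + 2*(-3)*(1/9)) + 57590) = 1/((43 - 2/3) + 57590) = 1/(127/3 + 57590) = 1/(172897/3) = 3/172897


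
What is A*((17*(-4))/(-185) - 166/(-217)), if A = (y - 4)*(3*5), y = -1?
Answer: -681990/8029 ≈ -84.941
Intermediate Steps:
A = -75 (A = (-1 - 4)*(3*5) = -5*15 = -75)
A*((17*(-4))/(-185) - 166/(-217)) = -75*((17*(-4))/(-185) - 166/(-217)) = -75*(-68*(-1/185) - 166*(-1/217)) = -75*(68/185 + 166/217) = -75*45466/40145 = -681990/8029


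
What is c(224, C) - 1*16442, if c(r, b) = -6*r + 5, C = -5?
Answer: -17781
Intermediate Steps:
c(r, b) = 5 - 6*r
c(224, C) - 1*16442 = (5 - 6*224) - 1*16442 = (5 - 1344) - 16442 = -1339 - 16442 = -17781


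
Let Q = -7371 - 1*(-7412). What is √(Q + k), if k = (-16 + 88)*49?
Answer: √3569 ≈ 59.741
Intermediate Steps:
k = 3528 (k = 72*49 = 3528)
Q = 41 (Q = -7371 + 7412 = 41)
√(Q + k) = √(41 + 3528) = √3569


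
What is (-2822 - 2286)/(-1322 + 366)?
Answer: 1277/239 ≈ 5.3431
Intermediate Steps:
(-2822 - 2286)/(-1322 + 366) = -5108/(-956) = -5108*(-1/956) = 1277/239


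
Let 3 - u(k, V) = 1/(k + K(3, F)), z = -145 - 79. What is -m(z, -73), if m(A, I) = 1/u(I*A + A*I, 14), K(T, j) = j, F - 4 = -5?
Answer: -32703/98108 ≈ -0.33334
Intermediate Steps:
F = -1 (F = 4 - 5 = -1)
z = -224
u(k, V) = 3 - 1/(-1 + k) (u(k, V) = 3 - 1/(k - 1) = 3 - 1/(-1 + k))
m(A, I) = (-1 + 2*A*I)/(-4 + 6*A*I) (m(A, I) = 1/((-4 + 3*(I*A + A*I))/(-1 + (I*A + A*I))) = 1/((-4 + 3*(A*I + A*I))/(-1 + (A*I + A*I))) = 1/((-4 + 3*(2*A*I))/(-1 + 2*A*I)) = 1/((-4 + 6*A*I)/(-1 + 2*A*I)) = (-1 + 2*A*I)/(-4 + 6*A*I))
-m(z, -73) = -(-1 + 2*(-224)*(-73))/(2*(-2 + 3*(-224)*(-73))) = -(-1 + 32704)/(2*(-2 + 49056)) = -32703/(2*49054) = -1*32703/98108 = -32703/98108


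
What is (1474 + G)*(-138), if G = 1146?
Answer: -361560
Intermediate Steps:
(1474 + G)*(-138) = (1474 + 1146)*(-138) = 2620*(-138) = -361560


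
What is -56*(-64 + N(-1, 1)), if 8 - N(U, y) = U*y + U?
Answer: 3024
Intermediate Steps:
N(U, y) = 8 - U - U*y (N(U, y) = 8 - (U*y + U) = 8 - (U + U*y) = 8 + (-U - U*y) = 8 - U - U*y)
-56*(-64 + N(-1, 1)) = -56*(-64 + (8 - 1*(-1) - 1*(-1)*1)) = -56*(-64 + (8 + 1 + 1)) = -56*(-64 + 10) = -56*(-54) = 3024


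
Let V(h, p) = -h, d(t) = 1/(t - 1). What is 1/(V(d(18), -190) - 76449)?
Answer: -17/1299634 ≈ -1.3081e-5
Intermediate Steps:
d(t) = 1/(-1 + t)
1/(V(d(18), -190) - 76449) = 1/(-1/(-1 + 18) - 76449) = 1/(-1/17 - 76449) = 1/(-1299634/17) = -17/1299634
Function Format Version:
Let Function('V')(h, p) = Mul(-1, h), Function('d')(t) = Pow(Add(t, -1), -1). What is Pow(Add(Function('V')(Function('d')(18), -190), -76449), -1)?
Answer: Rational(-17, 1299634) ≈ -1.3081e-5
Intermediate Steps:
Function('d')(t) = Pow(Add(-1, t), -1)
Pow(Add(Function('V')(Function('d')(18), -190), -76449), -1) = Pow(Add(Mul(-1, Pow(Add(-1, 18), -1)), -76449), -1) = Pow(Add(Mul(-1, Pow(17, -1)), -76449), -1) = Pow(Add(Mul(-1, Rational(1, 17)), -76449), -1) = Pow(Add(Rational(-1, 17), -76449), -1) = Pow(Rational(-1299634, 17), -1) = Rational(-17, 1299634)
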